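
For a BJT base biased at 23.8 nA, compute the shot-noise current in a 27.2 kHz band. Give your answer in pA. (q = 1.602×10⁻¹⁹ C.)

14.4 pA

I_n = √(2qI·B)
2qI·B = 2 × 1.602×10⁻¹⁹ × 2.38×10⁻⁸ × 2.72×10⁴ = 2.07×10⁻²² A²
I_n = √(2.07×10⁻²²) = 1.44×10⁻¹¹ A = 14.4 pA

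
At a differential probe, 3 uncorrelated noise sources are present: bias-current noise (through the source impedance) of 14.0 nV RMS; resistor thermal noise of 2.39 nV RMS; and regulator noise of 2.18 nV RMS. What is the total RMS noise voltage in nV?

14.4 nV

Uncorrelated sources add in power (mean-square): V_tot = √(ΣV_i²)
V_tot = √[(1.40×10⁻⁸)² + (2.39×10⁻⁹)² + (2.18×10⁻⁹)²] = 1.44×10⁻⁸ V = 14.4 nV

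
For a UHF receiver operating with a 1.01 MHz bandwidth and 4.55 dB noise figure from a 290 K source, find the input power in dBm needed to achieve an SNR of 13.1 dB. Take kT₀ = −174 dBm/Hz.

−96.3 dBm

Sensitivity = −174 + 10 log₁₀(B) + NF + SNR_min
= −174 + 60.04 + 4.55 + 13.1
= −96.31 dBm → −96.3 dBm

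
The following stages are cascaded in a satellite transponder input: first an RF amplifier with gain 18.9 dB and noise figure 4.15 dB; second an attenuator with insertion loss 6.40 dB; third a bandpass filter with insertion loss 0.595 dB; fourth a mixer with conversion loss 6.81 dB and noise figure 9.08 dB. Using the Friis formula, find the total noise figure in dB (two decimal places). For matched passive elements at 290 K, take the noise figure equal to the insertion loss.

4.93 dB

Convert to linear (a loss of L dB is a gain of −L dB): F_i = 10^(NF_i/10), G_i = 10^(G_i,dB/10)
  Stage 1: F_1 = 10^(4.15/10) = 2.600, G_1 = 10^(18.9/10) = 77.62
  Stage 2: F_2 = 10^(6.40/10) = 4.365, G_2 = 10^(−6.40/10) = 0.2291
  Stage 3: F_3 = 10^(0.595/10) = 1.147, G_3 = 10^(−0.595/10) = 0.8720
  Stage 4: F_4 = 10^(9.08/10) = 8.091, G_4 = 10^(−6.81/10) = 0.2084
Friis cascade:
  F = 2.600 + (4.365 − 1)/77.62 + (1.147 − 1)/17.78 + (8.091 − 1)/15.51 = 3.109
NF = 10 log₁₀(3.109) = 4.93 dB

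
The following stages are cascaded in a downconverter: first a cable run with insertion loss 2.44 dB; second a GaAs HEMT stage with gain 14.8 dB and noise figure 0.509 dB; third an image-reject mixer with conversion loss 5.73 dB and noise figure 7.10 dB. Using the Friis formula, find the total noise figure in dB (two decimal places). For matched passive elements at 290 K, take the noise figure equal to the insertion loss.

Convert to linear (a loss of L dB is a gain of −L dB): F_i = 10^(NF_i/10), G_i = 10^(G_i,dB/10)
  Stage 1: F_1 = 10^(2.44/10) = 1.754, G_1 = 10^(−2.44/10) = 0.5702
  Stage 2: F_2 = 10^(0.509/10) = 1.124, G_2 = 10^(14.8/10) = 30.20
  Stage 3: F_3 = 10^(7.10/10) = 5.129, G_3 = 10^(−5.73/10) = 0.2673
Friis cascade:
  F = 1.754 + (1.124 − 1)/0.5702 + (5.129 − 1)/17.22 = 2.212
NF = 10 log₁₀(2.212) = 3.45 dB

3.45 dB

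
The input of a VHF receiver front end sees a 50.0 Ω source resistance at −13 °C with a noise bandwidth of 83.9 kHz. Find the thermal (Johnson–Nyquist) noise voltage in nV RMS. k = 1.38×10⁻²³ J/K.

245 nV

T = −13 °C + 273.15 = 260.15 K
V_n = √(4kTRB)
4kTRB = 4 × 1.38×10⁻²³ × 260.15 × 5.00×10¹ × 8.39×10⁴ = 6.02×10⁻¹⁴ V²
V_n = √(6.02×10⁻¹⁴) = 2.45×10⁻⁷ V = 245 nV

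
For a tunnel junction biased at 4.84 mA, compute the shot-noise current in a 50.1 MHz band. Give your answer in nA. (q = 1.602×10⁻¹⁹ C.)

279 nA

I_n = √(2qI·B)
2qI·B = 2 × 1.602×10⁻¹⁹ × 4.84×10⁻³ × 5.01×10⁷ = 7.77×10⁻¹⁴ A²
I_n = √(7.77×10⁻¹⁴) = 2.79×10⁻⁷ A = 279 nA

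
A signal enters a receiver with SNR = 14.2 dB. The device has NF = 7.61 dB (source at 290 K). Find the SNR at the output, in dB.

6.59 dB

By definition F = SNR_in/SNR_out, so in dB: SNR_out = SNR_in − NF
SNR_out = 14.2 − 7.61 = 6.59 dB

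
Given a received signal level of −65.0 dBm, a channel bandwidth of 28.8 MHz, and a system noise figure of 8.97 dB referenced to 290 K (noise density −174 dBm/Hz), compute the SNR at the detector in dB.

25.4 dB

Noise floor: N = −174 + 10 log₁₀(B) + NF
10 log₁₀(2.88×10⁷) = 74.59 dB
N = −174 + 74.59 + 8.97 = −90.44 dBm
SNR = P_sig − N = −65.0 − (−90.44) = 25.44 dB → 25.4 dB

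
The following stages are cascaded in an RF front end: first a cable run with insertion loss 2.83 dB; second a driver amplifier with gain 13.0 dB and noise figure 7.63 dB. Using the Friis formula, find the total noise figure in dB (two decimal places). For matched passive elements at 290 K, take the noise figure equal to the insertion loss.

10.46 dB

Convert to linear (a loss of L dB is a gain of −L dB): F_i = 10^(NF_i/10), G_i = 10^(G_i,dB/10)
  Stage 1: F_1 = 10^(2.83/10) = 1.919, G_1 = 10^(−2.83/10) = 0.5212
  Stage 2: F_2 = 10^(7.63/10) = 5.794, G_2 = 10^(13.0/10) = 19.95
Friis cascade:
  F = 1.919 + (5.794 − 1)/0.5212 = 11.12
NF = 10 log₁₀(11.12) = 10.46 dB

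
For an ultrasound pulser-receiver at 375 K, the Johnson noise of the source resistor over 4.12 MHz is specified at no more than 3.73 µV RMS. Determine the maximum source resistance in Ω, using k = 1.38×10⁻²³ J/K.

163 Ω

Johnson–Nyquist: V_n = √(4kTRB) ⇒ R = V_n² / (4kTB)
4kTB = 4 × 1.38×10⁻²³ × 375 × 4.12×10⁶ = 8.53×10⁻¹⁴
R = (3.73×10⁻⁶)² / 8.53×10⁻¹⁴ = 1.63×10² Ω = 163 Ω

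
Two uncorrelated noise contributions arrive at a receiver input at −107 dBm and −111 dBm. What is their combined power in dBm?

Convert to linear, add, convert back:
P₁ = 2.00×10⁻¹⁴ W, P₂ = 7.94×10⁻¹⁵ W
P_tot = 2.79×10⁻¹⁴ W → 10 log₁₀(P_tot / 10⁻³) = −105.5 dBm

−105.5 dBm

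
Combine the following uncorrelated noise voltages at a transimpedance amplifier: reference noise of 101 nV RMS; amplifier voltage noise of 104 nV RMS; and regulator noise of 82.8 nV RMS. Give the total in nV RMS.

167 nV

Uncorrelated sources add in power (mean-square): V_tot = √(ΣV_i²)
V_tot = √[(1.01×10⁻⁷)² + (1.04×10⁻⁷)² + (8.28×10⁻⁸)²] = 1.67×10⁻⁷ V = 167 nV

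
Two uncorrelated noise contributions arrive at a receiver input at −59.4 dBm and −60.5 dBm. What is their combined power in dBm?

Convert to linear, add, convert back:
P₁ = 1.15×10⁻⁹ W, P₂ = 8.91×10⁻¹⁰ W
P_tot = 2.04×10⁻⁹ W → 10 log₁₀(P_tot / 10⁻³) = −56.9 dBm

−56.9 dBm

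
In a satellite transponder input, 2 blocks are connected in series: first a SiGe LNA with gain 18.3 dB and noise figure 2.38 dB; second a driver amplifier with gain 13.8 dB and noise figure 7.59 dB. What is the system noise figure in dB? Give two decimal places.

2.55 dB

Convert to linear (a loss of L dB is a gain of −L dB): F_i = 10^(NF_i/10), G_i = 10^(G_i,dB/10)
  Stage 1: F_1 = 10^(2.38/10) = 1.730, G_1 = 10^(18.3/10) = 67.61
  Stage 2: F_2 = 10^(7.59/10) = 5.741, G_2 = 10^(13.8/10) = 23.99
Friis cascade:
  F = 1.730 + (5.741 − 1)/67.61 = 1.800
NF = 10 log₁₀(1.800) = 2.55 dB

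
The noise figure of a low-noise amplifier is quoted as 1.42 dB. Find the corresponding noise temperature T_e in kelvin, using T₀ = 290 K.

F = 10^(1.42/10) = 1.38676
T_e = (F − 1)·T₀ = (1.38676 − 1) × 290 = 112 K

112 K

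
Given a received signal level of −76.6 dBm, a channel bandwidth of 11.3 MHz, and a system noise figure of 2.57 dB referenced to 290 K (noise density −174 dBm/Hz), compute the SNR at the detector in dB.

Noise floor: N = −174 + 10 log₁₀(B) + NF
10 log₁₀(1.13×10⁷) = 70.53 dB
N = −174 + 70.53 + 2.57 = −100.90 dBm
SNR = P_sig − N = −76.6 − (−100.90) = 24.30 dB → 24.3 dB

24.3 dB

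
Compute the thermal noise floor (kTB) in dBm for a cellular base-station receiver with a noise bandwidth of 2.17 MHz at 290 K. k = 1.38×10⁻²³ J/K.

−110.6 dBm

P_n = kTB = 1.38×10⁻²³ × 290 × 2.17×10⁶ = 8.68×10⁻¹⁵ W
In dBm: 10 log₁₀(8.68×10⁻¹⁵ / 10⁻³) = −110.6 dBm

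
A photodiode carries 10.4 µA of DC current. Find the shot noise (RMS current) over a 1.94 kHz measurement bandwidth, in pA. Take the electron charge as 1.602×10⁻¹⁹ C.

I_n = √(2qI·B)
2qI·B = 2 × 1.602×10⁻¹⁹ × 1.04×10⁻⁵ × 1.94×10³ = 6.46×10⁻²¹ A²
I_n = √(6.46×10⁻²¹) = 8.04×10⁻¹¹ A = 80.4 pA

80.4 pA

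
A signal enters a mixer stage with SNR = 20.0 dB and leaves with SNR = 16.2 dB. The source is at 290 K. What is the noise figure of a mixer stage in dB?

3.8 dB

NF (dB) = SNR_in(dB) − SNR_out(dB) when the source is at T₀
NF = 20.0 − 16.2 = 3.8 dB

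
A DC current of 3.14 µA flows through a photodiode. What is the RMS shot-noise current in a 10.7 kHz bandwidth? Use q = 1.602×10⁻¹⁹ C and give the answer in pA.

104 pA

I_n = √(2qI·B)
2qI·B = 2 × 1.602×10⁻¹⁹ × 3.14×10⁻⁶ × 1.07×10⁴ = 1.08×10⁻²⁰ A²
I_n = √(1.08×10⁻²⁰) = 1.04×10⁻¹⁰ A = 104 pA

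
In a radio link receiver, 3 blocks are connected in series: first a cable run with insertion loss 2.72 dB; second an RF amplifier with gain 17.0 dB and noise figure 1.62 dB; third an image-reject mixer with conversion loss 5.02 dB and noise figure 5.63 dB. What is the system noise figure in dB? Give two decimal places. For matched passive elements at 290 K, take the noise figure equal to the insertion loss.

Convert to linear (a loss of L dB is a gain of −L dB): F_i = 10^(NF_i/10), G_i = 10^(G_i,dB/10)
  Stage 1: F_1 = 10^(2.72/10) = 1.871, G_1 = 10^(−2.72/10) = 0.5346
  Stage 2: F_2 = 10^(1.62/10) = 1.452, G_2 = 10^(17.0/10) = 50.12
  Stage 3: F_3 = 10^(5.63/10) = 3.656, G_3 = 10^(−5.02/10) = 0.3148
Friis cascade:
  F = 1.871 + (1.452 − 1)/0.5346 + (3.656 − 1)/26.79 = 2.816
NF = 10 log₁₀(2.816) = 4.50 dB

4.50 dB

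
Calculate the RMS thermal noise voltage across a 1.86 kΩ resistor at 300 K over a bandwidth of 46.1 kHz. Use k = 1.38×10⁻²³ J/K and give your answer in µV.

1.19 µV

V_n = √(4kTRB)
4kTRB = 4 × 1.38×10⁻²³ × 300 × 1.86×10³ × 4.61×10⁴ = 1.42×10⁻¹² V²
V_n = √(1.42×10⁻¹²) = 1.19×10⁻⁶ V = 1.19 µV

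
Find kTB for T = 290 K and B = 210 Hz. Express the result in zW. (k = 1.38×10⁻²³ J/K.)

840 zW

P_n = kTB = 1.38×10⁻²³ × 290 × 2.10×10² = 8.40×10⁻¹⁹ W = 840 zW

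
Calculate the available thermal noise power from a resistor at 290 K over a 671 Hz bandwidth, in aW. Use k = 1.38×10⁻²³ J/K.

2.69 aW

P_n = kTB = 1.38×10⁻²³ × 290 × 6.71×10² = 2.69×10⁻¹⁸ W = 2.69 aW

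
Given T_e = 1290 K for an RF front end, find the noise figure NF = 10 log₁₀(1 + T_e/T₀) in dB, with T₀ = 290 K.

7.36 dB

F = 1 + T_e/T₀ = 1 + 1290/290 = 5.44828
NF = 10 log₁₀(5.44828) = 7.36 dB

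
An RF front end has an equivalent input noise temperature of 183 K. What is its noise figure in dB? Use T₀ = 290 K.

2.12 dB

F = 1 + T_e/T₀ = 1 + 183/290 = 1.63103
NF = 10 log₁₀(1.63103) = 2.12 dB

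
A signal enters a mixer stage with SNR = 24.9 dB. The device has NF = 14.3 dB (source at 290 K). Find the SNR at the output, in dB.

10.6 dB

By definition F = SNR_in/SNR_out, so in dB: SNR_out = SNR_in − NF
SNR_out = 24.9 − 14.3 = 10.6 dB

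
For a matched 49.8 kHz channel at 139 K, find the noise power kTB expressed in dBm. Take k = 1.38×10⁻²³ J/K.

−130.2 dBm

P_n = kTB = 1.38×10⁻²³ × 139 × 4.98×10⁴ = 9.55×10⁻¹⁷ W
In dBm: 10 log₁₀(9.55×10⁻¹⁷ / 10⁻³) = −130.2 dBm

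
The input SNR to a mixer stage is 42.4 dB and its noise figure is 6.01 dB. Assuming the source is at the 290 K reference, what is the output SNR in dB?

36.39 dB

By definition F = SNR_in/SNR_out, so in dB: SNR_out = SNR_in − NF
SNR_out = 42.4 − 6.01 = 36.39 dB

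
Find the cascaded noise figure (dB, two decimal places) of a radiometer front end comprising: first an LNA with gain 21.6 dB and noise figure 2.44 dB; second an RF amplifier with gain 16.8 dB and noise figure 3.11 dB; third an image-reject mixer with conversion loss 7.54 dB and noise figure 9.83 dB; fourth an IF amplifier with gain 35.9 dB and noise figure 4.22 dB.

2.46 dB

Convert to linear (a loss of L dB is a gain of −L dB): F_i = 10^(NF_i/10), G_i = 10^(G_i,dB/10)
  Stage 1: F_1 = 10^(2.44/10) = 1.754, G_1 = 10^(21.6/10) = 144.5
  Stage 2: F_2 = 10^(3.11/10) = 2.046, G_2 = 10^(16.8/10) = 47.86
  Stage 3: F_3 = 10^(9.83/10) = 9.616, G_3 = 10^(−7.54/10) = 0.1762
  Stage 4: F_4 = 10^(4.22/10) = 2.642, G_4 = 10^(35.9/10) = 3890
Friis cascade:
  F = 1.754 + (2.046 − 1)/144.5 + (9.616 − 1)/6918 + (2.642 − 1)/1219 = 1.764
NF = 10 log₁₀(1.764) = 2.46 dB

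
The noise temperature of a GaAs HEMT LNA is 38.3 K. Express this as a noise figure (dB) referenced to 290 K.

0.539 dB

F = 1 + T_e/T₀ = 1 + 38.3/290 = 1.13207
NF = 10 log₁₀(1.13207) = 0.539 dB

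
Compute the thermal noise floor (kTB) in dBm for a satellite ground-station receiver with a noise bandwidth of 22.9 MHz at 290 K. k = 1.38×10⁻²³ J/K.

P_n = kTB = 1.38×10⁻²³ × 290 × 2.29×10⁷ = 9.16×10⁻¹⁴ W
In dBm: 10 log₁₀(9.16×10⁻¹⁴ / 10⁻³) = −100.4 dBm

−100.4 dBm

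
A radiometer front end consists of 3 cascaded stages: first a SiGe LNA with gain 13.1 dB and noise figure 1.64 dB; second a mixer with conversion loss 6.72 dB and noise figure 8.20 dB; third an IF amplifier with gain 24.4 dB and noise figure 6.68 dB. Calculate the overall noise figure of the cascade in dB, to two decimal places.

Convert to linear (a loss of L dB is a gain of −L dB): F_i = 10^(NF_i/10), G_i = 10^(G_i,dB/10)
  Stage 1: F_1 = 10^(1.64/10) = 1.459, G_1 = 10^(13.1/10) = 20.42
  Stage 2: F_2 = 10^(8.20/10) = 6.607, G_2 = 10^(−6.72/10) = 0.2128
  Stage 3: F_3 = 10^(6.68/10) = 4.656, G_3 = 10^(24.4/10) = 275.4
Friis cascade:
  F = 1.459 + (6.607 − 1)/20.42 + (4.656 − 1)/4.345 = 2.575
NF = 10 log₁₀(2.575) = 4.11 dB

4.11 dB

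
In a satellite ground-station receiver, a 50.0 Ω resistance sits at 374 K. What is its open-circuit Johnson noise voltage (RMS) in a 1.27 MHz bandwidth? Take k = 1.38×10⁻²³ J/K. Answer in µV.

V_n = √(4kTRB)
4kTRB = 4 × 1.38×10⁻²³ × 374 × 5.00×10¹ × 1.27×10⁶ = 1.31×10⁻¹² V²
V_n = √(1.31×10⁻¹²) = 1.14×10⁻⁶ V = 1.14 µV

1.14 µV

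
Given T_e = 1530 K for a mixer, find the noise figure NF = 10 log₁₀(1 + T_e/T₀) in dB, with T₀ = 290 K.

7.98 dB

F = 1 + T_e/T₀ = 1 + 1530/290 = 6.27586
NF = 10 log₁₀(6.27586) = 7.98 dB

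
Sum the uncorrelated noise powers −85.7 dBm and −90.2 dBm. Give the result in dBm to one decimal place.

−84.4 dBm

Convert to linear, add, convert back:
P₁ = 2.69×10⁻¹² W, P₂ = 9.55×10⁻¹³ W
P_tot = 3.65×10⁻¹² W → 10 log₁₀(P_tot / 10⁻³) = −84.4 dBm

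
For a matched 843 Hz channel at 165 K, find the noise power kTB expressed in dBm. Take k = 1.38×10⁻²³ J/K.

P_n = kTB = 1.38×10⁻²³ × 165 × 8.43×10² = 1.92×10⁻¹⁸ W
In dBm: 10 log₁₀(1.92×10⁻¹⁸ / 10⁻³) = −147.2 dBm

−147.2 dBm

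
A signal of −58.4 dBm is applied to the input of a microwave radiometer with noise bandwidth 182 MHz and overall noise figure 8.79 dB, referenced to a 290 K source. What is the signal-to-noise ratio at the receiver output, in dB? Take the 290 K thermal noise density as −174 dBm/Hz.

Noise floor: N = −174 + 10 log₁₀(B) + NF
10 log₁₀(1.82×10⁸) = 82.6 dB
N = −174 + 82.6 + 8.79 = −82.61 dBm
SNR = P_sig − N = −58.4 − (−82.61) = 24.21 dB → 24.2 dB

24.2 dB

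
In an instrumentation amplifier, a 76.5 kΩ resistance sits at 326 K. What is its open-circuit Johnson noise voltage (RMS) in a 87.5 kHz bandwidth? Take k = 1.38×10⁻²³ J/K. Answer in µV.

V_n = √(4kTRB)
4kTRB = 4 × 1.38×10⁻²³ × 326 × 7.65×10⁴ × 8.75×10⁴ = 1.20×10⁻¹⁰ V²
V_n = √(1.20×10⁻¹⁰) = 1.10×10⁻⁵ V = 11.0 µV

11.0 µV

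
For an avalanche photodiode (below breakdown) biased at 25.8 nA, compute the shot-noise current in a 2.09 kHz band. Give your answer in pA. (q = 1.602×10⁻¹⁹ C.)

4.16 pA

I_n = √(2qI·B)
2qI·B = 2 × 1.602×10⁻¹⁹ × 2.58×10⁻⁸ × 2.09×10³ = 1.73×10⁻²³ A²
I_n = √(1.73×10⁻²³) = 4.16×10⁻¹² A = 4.16 pA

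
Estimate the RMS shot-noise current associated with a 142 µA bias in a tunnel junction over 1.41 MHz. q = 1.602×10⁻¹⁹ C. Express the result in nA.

8.01 nA

I_n = √(2qI·B)
2qI·B = 2 × 1.602×10⁻¹⁹ × 1.42×10⁻⁴ × 1.41×10⁶ = 6.42×10⁻¹⁷ A²
I_n = √(6.42×10⁻¹⁷) = 8.01×10⁻⁹ A = 8.01 nA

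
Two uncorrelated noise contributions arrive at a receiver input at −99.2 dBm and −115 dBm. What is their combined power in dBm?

−99.1 dBm

Convert to linear, add, convert back:
P₁ = 1.20×10⁻¹³ W, P₂ = 3.16×10⁻¹⁵ W
P_tot = 1.23×10⁻¹³ W → 10 log₁₀(P_tot / 10⁻³) = −99.1 dBm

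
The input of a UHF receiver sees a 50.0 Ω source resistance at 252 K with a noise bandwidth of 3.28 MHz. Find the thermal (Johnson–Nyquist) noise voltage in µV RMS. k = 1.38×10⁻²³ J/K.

V_n = √(4kTRB)
4kTRB = 4 × 1.38×10⁻²³ × 252 × 5.00×10¹ × 3.28×10⁶ = 2.28×10⁻¹² V²
V_n = √(2.28×10⁻¹²) = 1.51×10⁻⁶ V = 1.51 µV

1.51 µV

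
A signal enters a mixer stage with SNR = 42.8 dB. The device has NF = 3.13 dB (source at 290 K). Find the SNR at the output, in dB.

By definition F = SNR_in/SNR_out, so in dB: SNR_out = SNR_in − NF
SNR_out = 42.8 − 3.13 = 39.67 dB

39.67 dB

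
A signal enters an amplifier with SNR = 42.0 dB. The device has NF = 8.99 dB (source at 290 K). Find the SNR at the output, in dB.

By definition F = SNR_in/SNR_out, so in dB: SNR_out = SNR_in − NF
SNR_out = 42.0 − 8.99 = 33.01 dB

33.01 dB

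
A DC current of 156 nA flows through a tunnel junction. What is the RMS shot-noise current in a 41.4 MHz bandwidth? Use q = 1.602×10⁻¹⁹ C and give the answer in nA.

1.44 nA

I_n = √(2qI·B)
2qI·B = 2 × 1.602×10⁻¹⁹ × 1.56×10⁻⁷ × 4.14×10⁷ = 2.07×10⁻¹⁸ A²
I_n = √(2.07×10⁻¹⁸) = 1.44×10⁻⁹ A = 1.44 nA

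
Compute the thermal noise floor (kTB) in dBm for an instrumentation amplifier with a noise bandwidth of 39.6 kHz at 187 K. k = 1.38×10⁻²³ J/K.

P_n = kTB = 1.38×10⁻²³ × 187 × 3.96×10⁴ = 1.02×10⁻¹⁶ W
In dBm: 10 log₁₀(1.02×10⁻¹⁶ / 10⁻³) = −129.9 dBm

−129.9 dBm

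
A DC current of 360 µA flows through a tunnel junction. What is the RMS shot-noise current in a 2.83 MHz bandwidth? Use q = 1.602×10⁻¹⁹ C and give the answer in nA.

18.1 nA

I_n = √(2qI·B)
2qI·B = 2 × 1.602×10⁻¹⁹ × 3.60×10⁻⁴ × 2.83×10⁶ = 3.26×10⁻¹⁶ A²
I_n = √(3.26×10⁻¹⁶) = 1.81×10⁻⁸ A = 18.1 nA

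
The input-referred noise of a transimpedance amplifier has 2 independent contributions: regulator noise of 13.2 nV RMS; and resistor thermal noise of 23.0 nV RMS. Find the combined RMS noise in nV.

26.5 nV

Uncorrelated sources add in power (mean-square): V_tot = √(ΣV_i²)
V_tot = √[(1.32×10⁻⁸)² + (2.30×10⁻⁸)²] = 2.65×10⁻⁸ V = 26.5 nV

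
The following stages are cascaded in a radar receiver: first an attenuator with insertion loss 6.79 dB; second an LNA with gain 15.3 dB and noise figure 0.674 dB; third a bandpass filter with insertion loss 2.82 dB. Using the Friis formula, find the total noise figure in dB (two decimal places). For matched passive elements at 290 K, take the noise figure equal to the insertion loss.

Convert to linear (a loss of L dB is a gain of −L dB): F_i = 10^(NF_i/10), G_i = 10^(G_i,dB/10)
  Stage 1: F_1 = 10^(6.79/10) = 4.775, G_1 = 10^(−6.79/10) = 0.2094
  Stage 2: F_2 = 10^(0.674/10) = 1.168, G_2 = 10^(15.3/10) = 33.88
  Stage 3: F_3 = 10^(2.82/10) = 1.914, G_3 = 10^(−2.82/10) = 0.5224
Friis cascade:
  F = 4.775 + (1.168 − 1)/0.2094 + (1.914 − 1)/7.096 = 5.706
NF = 10 log₁₀(5.706) = 7.56 dB

7.56 dB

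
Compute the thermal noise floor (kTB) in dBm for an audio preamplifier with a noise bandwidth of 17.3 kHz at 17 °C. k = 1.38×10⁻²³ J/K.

−131.6 dBm

T = 17 °C + 273.15 = 290.15 K
P_n = kTB = 1.38×10⁻²³ × 290.15 × 1.73×10⁴ = 6.93×10⁻¹⁷ W
In dBm: 10 log₁₀(6.93×10⁻¹⁷ / 10⁻³) = −131.6 dBm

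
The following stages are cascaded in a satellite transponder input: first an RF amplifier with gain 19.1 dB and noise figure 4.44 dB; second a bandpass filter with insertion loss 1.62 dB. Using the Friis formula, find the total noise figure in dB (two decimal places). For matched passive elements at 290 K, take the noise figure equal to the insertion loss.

Convert to linear (a loss of L dB is a gain of −L dB): F_i = 10^(NF_i/10), G_i = 10^(G_i,dB/10)
  Stage 1: F_1 = 10^(4.44/10) = 2.780, G_1 = 10^(19.1/10) = 81.28
  Stage 2: F_2 = 10^(1.62/10) = 1.452, G_2 = 10^(−1.62/10) = 0.6887
Friis cascade:
  F = 2.780 + (1.452 − 1)/81.28 = 2.785
NF = 10 log₁₀(2.785) = 4.45 dB

4.45 dB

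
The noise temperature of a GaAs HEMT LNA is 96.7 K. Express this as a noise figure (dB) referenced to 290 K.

1.25 dB

F = 1 + T_e/T₀ = 1 + 96.7/290 = 1.33345
NF = 10 log₁₀(1.33345) = 1.25 dB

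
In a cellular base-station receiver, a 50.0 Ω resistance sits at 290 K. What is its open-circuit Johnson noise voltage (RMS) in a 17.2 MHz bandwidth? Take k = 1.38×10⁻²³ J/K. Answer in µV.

3.71 µV

V_n = √(4kTRB)
4kTRB = 4 × 1.38×10⁻²³ × 290 × 5.00×10¹ × 1.72×10⁷ = 1.38×10⁻¹¹ V²
V_n = √(1.38×10⁻¹¹) = 3.71×10⁻⁶ V = 3.71 µV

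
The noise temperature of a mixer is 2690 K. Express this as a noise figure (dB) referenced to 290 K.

10.12 dB

F = 1 + T_e/T₀ = 1 + 2690/290 = 10.2759
NF = 10 log₁₀(10.2759) = 10.12 dB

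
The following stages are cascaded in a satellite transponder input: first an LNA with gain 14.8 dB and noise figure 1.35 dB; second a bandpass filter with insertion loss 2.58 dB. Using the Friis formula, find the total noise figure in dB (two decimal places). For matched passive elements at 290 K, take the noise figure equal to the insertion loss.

1.43 dB

Convert to linear (a loss of L dB is a gain of −L dB): F_i = 10^(NF_i/10), G_i = 10^(G_i,dB/10)
  Stage 1: F_1 = 10^(1.35/10) = 1.365, G_1 = 10^(14.8/10) = 30.20
  Stage 2: F_2 = 10^(2.58/10) = 1.811, G_2 = 10^(−2.58/10) = 0.5521
Friis cascade:
  F = 1.365 + (1.811 − 1)/30.20 = 1.391
NF = 10 log₁₀(1.391) = 1.43 dB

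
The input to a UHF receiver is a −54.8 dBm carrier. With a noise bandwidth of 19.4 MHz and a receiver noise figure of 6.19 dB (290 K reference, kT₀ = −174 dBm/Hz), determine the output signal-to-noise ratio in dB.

40.1 dB

Noise floor: N = −174 + 10 log₁₀(B) + NF
10 log₁₀(1.94×10⁷) = 72.88 dB
N = −174 + 72.88 + 6.19 = −94.93 dBm
SNR = P_sig − N = −54.8 − (−94.93) = 40.13 dB → 40.1 dB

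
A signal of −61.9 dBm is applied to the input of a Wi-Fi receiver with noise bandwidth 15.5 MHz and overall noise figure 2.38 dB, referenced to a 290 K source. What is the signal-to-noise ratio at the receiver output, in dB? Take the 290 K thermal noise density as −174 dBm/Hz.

37.8 dB

Noise floor: N = −174 + 10 log₁₀(B) + NF
10 log₁₀(1.55×10⁷) = 71.9 dB
N = −174 + 71.9 + 2.38 = −99.72 dBm
SNR = P_sig − N = −61.9 − (−99.72) = 37.82 dB → 37.8 dB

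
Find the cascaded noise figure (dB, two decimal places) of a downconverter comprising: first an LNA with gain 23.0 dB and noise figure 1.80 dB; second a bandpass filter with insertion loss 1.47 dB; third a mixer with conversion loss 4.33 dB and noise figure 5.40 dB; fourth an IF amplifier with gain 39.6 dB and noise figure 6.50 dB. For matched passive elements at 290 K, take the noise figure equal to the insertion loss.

Convert to linear (a loss of L dB is a gain of −L dB): F_i = 10^(NF_i/10), G_i = 10^(G_i,dB/10)
  Stage 1: F_1 = 10^(1.80/10) = 1.514, G_1 = 10^(23.0/10) = 199.5
  Stage 2: F_2 = 10^(1.47/10) = 1.403, G_2 = 10^(−1.47/10) = 0.7129
  Stage 3: F_3 = 10^(5.40/10) = 3.467, G_3 = 10^(−4.33/10) = 0.3690
  Stage 4: F_4 = 10^(6.50/10) = 4.467, G_4 = 10^(39.6/10) = 9120
Friis cascade:
  F = 1.514 + (1.403 − 1)/199.5 + (3.467 − 1)/142.2 + (4.467 − 1)/52.48 = 1.599
NF = 10 log₁₀(1.599) = 2.04 dB

2.04 dB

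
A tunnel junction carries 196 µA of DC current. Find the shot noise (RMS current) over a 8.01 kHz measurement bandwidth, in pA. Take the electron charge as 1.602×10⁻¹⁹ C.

709 pA

I_n = √(2qI·B)
2qI·B = 2 × 1.602×10⁻¹⁹ × 1.96×10⁻⁴ × 8.01×10³ = 5.03×10⁻¹⁹ A²
I_n = √(5.03×10⁻¹⁹) = 7.09×10⁻¹⁰ A = 709 pA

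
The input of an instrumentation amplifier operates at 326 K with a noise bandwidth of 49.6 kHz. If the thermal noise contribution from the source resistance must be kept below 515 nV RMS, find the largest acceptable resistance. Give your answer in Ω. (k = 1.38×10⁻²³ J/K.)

Johnson–Nyquist: V_n = √(4kTRB) ⇒ R = V_n² / (4kTB)
4kTB = 4 × 1.38×10⁻²³ × 326 × 4.96×10⁴ = 8.93×10⁻¹⁶
R = (5.15×10⁻⁷)² / 8.93×10⁻¹⁶ = 2.97×10² Ω = 297 Ω

297 Ω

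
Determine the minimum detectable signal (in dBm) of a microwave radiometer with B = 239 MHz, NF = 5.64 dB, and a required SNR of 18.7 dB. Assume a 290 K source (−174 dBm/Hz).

−65.9 dBm

Sensitivity = −174 + 10 log₁₀(B) + NF + SNR_min
= −174 + 83.78 + 5.64 + 18.7
= −65.88 dBm → −65.9 dBm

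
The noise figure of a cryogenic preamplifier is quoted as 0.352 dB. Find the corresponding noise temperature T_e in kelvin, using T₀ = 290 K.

24.5 K

F = 10^(0.352/10) = 1.08443
T_e = (F − 1)·T₀ = (1.08443 − 1) × 290 = 24.5 K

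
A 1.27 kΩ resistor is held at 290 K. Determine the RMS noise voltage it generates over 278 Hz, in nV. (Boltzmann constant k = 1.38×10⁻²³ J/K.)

75.2 nV

V_n = √(4kTRB)
4kTRB = 4 × 1.38×10⁻²³ × 290 × 1.27×10³ × 2.78×10² = 5.65×10⁻¹⁵ V²
V_n = √(5.65×10⁻¹⁵) = 7.52×10⁻⁸ V = 75.2 nV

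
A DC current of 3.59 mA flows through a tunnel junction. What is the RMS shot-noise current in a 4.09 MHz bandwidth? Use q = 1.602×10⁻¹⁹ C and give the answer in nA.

68.6 nA

I_n = √(2qI·B)
2qI·B = 2 × 1.602×10⁻¹⁹ × 3.59×10⁻³ × 4.09×10⁶ = 4.70×10⁻¹⁵ A²
I_n = √(4.70×10⁻¹⁵) = 6.86×10⁻⁸ A = 68.6 nA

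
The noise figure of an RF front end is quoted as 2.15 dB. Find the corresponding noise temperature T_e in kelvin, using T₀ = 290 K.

186 K

F = 10^(2.15/10) = 1.64059
T_e = (F − 1)·T₀ = (1.64059 − 1) × 290 = 186 K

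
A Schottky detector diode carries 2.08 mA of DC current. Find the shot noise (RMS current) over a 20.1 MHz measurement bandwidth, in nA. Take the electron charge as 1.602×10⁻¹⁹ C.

I_n = √(2qI·B)
2qI·B = 2 × 1.602×10⁻¹⁹ × 2.08×10⁻³ × 2.01×10⁷ = 1.34×10⁻¹⁴ A²
I_n = √(1.34×10⁻¹⁴) = 1.16×10⁻⁷ A = 116 nA

116 nA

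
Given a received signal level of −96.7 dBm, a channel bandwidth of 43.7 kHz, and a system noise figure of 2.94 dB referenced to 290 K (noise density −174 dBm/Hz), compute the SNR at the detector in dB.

28.0 dB

Noise floor: N = −174 + 10 log₁₀(B) + NF
10 log₁₀(4.37×10⁴) = 46.4 dB
N = −174 + 46.4 + 2.94 = −124.66 dBm
SNR = P_sig − N = −96.7 − (−124.66) = 27.96 dB → 28.0 dB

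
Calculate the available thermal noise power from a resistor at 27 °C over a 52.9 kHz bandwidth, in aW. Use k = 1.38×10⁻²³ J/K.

219 aW

T = 27 °C + 273.15 = 300.15 K
P_n = kTB = 1.38×10⁻²³ × 300.15 × 5.29×10⁴ = 2.19×10⁻¹⁶ W = 219 aW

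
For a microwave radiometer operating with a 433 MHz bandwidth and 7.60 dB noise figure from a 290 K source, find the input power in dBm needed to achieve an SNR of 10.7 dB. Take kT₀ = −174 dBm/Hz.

−69.3 dBm

Sensitivity = −174 + 10 log₁₀(B) + NF + SNR_min
= −174 + 86.36 + 7.60 + 10.7
= −69.34 dBm → −69.3 dBm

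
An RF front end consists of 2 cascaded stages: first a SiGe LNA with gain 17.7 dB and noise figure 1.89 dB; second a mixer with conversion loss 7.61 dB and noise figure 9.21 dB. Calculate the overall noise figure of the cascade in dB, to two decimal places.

Convert to linear (a loss of L dB is a gain of −L dB): F_i = 10^(NF_i/10), G_i = 10^(G_i,dB/10)
  Stage 1: F_1 = 10^(1.89/10) = 1.545, G_1 = 10^(17.7/10) = 58.88
  Stage 2: F_2 = 10^(9.21/10) = 8.337, G_2 = 10^(−7.61/10) = 0.1734
Friis cascade:
  F = 1.545 + (8.337 − 1)/58.88 = 1.670
NF = 10 log₁₀(1.670) = 2.23 dB

2.23 dB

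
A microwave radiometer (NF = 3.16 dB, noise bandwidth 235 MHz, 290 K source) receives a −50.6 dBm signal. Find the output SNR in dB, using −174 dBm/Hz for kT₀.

Noise floor: N = −174 + 10 log₁₀(B) + NF
10 log₁₀(2.35×10⁸) = 83.71 dB
N = −174 + 83.71 + 3.16 = −87.13 dBm
SNR = P_sig − N = −50.6 − (−87.13) = 36.53 dB → 36.5 dB

36.5 dB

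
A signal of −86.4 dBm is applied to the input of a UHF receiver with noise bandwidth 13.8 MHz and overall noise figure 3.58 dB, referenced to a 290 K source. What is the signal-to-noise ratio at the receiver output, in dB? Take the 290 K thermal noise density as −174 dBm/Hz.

12.6 dB

Noise floor: N = −174 + 10 log₁₀(B) + NF
10 log₁₀(1.38×10⁷) = 71.4 dB
N = −174 + 71.4 + 3.58 = −99.02 dBm
SNR = P_sig − N = −86.4 − (−99.02) = 12.62 dB → 12.6 dB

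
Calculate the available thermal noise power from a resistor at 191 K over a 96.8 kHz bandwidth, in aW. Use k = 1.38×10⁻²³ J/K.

255 aW

P_n = kTB = 1.38×10⁻²³ × 191 × 9.68×10⁴ = 2.55×10⁻¹⁶ W = 255 aW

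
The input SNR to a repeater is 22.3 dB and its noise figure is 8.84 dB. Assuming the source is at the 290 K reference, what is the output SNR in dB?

13.46 dB

By definition F = SNR_in/SNR_out, so in dB: SNR_out = SNR_in − NF
SNR_out = 22.3 − 8.84 = 13.46 dB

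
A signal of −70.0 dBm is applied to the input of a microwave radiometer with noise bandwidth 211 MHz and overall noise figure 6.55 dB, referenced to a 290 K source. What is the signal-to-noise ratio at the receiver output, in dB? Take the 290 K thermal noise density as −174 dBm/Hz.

Noise floor: N = −174 + 10 log₁₀(B) + NF
10 log₁₀(2.11×10⁸) = 83.24 dB
N = −174 + 83.24 + 6.55 = −84.21 dBm
SNR = P_sig − N = −70.0 − (−84.21) = 14.21 dB → 14.2 dB

14.2 dB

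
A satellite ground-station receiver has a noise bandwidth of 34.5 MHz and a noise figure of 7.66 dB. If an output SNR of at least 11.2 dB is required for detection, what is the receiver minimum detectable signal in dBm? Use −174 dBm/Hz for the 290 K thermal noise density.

Sensitivity = −174 + 10 log₁₀(B) + NF + SNR_min
= −174 + 75.38 + 7.66 + 11.2
= −79.76 dBm → −79.8 dBm

−79.8 dBm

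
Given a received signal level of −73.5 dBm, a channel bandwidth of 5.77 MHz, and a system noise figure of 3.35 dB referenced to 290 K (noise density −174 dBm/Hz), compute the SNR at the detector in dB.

29.5 dB

Noise floor: N = −174 + 10 log₁₀(B) + NF
10 log₁₀(5.77×10⁶) = 67.61 dB
N = −174 + 67.61 + 3.35 = −103.04 dBm
SNR = P_sig − N = −73.5 − (−103.04) = 29.54 dB → 29.5 dB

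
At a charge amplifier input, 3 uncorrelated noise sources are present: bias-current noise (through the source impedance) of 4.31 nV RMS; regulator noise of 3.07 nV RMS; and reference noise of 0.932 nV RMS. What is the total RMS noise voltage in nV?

5.37 nV

Uncorrelated sources add in power (mean-square): V_tot = √(ΣV_i²)
V_tot = √[(4.31×10⁻⁹)² + (3.07×10⁻⁹)² + (9.32×10⁻¹⁰)²] = 5.37×10⁻⁹ V = 5.37 nV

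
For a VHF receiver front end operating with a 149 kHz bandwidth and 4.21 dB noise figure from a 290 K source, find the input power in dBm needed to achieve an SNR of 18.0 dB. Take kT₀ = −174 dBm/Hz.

−100.1 dBm

Sensitivity = −174 + 10 log₁₀(B) + NF + SNR_min
= −174 + 51.73 + 4.21 + 18.0
= −100.06 dBm → −100.1 dBm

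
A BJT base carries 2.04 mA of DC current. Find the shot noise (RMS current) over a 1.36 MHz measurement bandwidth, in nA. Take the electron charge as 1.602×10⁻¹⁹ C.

I_n = √(2qI·B)
2qI·B = 2 × 1.602×10⁻¹⁹ × 2.04×10⁻³ × 1.36×10⁶ = 8.89×10⁻¹⁶ A²
I_n = √(8.89×10⁻¹⁶) = 2.98×10⁻⁸ A = 29.8 nA

29.8 nA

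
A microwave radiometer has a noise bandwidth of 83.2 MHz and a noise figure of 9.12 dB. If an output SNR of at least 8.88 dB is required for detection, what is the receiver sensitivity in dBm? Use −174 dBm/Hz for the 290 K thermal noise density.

Sensitivity = −174 + 10 log₁₀(B) + NF + SNR_min
= −174 + 79.2 + 9.12 + 8.88
= −76.80 dBm → −76.8 dBm

−76.8 dBm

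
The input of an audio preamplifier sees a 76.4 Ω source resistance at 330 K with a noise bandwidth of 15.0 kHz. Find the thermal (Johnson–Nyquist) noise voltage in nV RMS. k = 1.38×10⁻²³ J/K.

V_n = √(4kTRB)
4kTRB = 4 × 1.38×10⁻²³ × 330 × 7.64×10¹ × 1.50×10⁴ = 2.09×10⁻¹⁴ V²
V_n = √(2.09×10⁻¹⁴) = 1.44×10⁻⁷ V = 144 nV

144 nV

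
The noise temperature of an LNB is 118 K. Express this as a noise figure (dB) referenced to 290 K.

1.48 dB

F = 1 + T_e/T₀ = 1 + 118/290 = 1.4069
NF = 10 log₁₀(1.4069) = 1.48 dB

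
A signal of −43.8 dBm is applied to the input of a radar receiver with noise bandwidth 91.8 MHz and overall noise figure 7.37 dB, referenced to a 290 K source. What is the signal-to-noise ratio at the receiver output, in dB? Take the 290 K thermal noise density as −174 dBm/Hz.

43.2 dB

Noise floor: N = −174 + 10 log₁₀(B) + NF
10 log₁₀(9.18×10⁷) = 79.63 dB
N = −174 + 79.63 + 7.37 = −87.00 dBm
SNR = P_sig − N = −43.8 − (−87.00) = 43.20 dB → 43.2 dB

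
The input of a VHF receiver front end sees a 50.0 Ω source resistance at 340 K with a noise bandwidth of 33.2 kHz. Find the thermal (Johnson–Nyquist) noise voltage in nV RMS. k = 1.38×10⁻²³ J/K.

177 nV

V_n = √(4kTRB)
4kTRB = 4 × 1.38×10⁻²³ × 340 × 5.00×10¹ × 3.32×10⁴ = 3.12×10⁻¹⁴ V²
V_n = √(3.12×10⁻¹⁴) = 1.77×10⁻⁷ V = 177 nV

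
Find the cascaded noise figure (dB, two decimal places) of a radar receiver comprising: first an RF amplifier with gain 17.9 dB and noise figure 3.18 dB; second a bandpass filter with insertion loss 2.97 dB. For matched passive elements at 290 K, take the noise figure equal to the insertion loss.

Convert to linear (a loss of L dB is a gain of −L dB): F_i = 10^(NF_i/10), G_i = 10^(G_i,dB/10)
  Stage 1: F_1 = 10^(3.18/10) = 2.080, G_1 = 10^(17.9/10) = 61.66
  Stage 2: F_2 = 10^(2.97/10) = 1.982, G_2 = 10^(−2.97/10) = 0.5047
Friis cascade:
  F = 2.080 + (1.982 − 1)/61.66 = 2.096
NF = 10 log₁₀(2.096) = 3.21 dB

3.21 dB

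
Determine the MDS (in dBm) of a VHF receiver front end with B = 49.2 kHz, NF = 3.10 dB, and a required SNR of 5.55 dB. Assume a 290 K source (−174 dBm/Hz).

−118.4 dBm

Sensitivity = −174 + 10 log₁₀(B) + NF + SNR_min
= −174 + 46.92 + 3.10 + 5.55
= −118.43 dBm → −118.4 dBm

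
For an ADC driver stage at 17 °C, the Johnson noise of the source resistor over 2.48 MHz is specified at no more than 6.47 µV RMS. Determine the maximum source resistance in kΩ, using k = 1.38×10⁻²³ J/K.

T = 17 °C + 273.15 = 290.15 K
Johnson–Nyquist: V_n = √(4kTRB) ⇒ R = V_n² / (4kTB)
4kTB = 4 × 1.38×10⁻²³ × 290.15 × 2.48×10⁶ = 3.97×10⁻¹⁴
R = (6.47×10⁻⁶)² / 3.97×10⁻¹⁴ = 1.05×10³ Ω = 1.05 kΩ

1.05 kΩ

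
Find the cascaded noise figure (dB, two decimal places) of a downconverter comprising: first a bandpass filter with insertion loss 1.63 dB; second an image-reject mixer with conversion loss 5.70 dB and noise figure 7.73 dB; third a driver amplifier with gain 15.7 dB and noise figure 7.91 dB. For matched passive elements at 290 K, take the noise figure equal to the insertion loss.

Convert to linear (a loss of L dB is a gain of −L dB): F_i = 10^(NF_i/10), G_i = 10^(G_i,dB/10)
  Stage 1: F_1 = 10^(1.63/10) = 1.455, G_1 = 10^(−1.63/10) = 0.6871
  Stage 2: F_2 = 10^(7.73/10) = 5.929, G_2 = 10^(−5.70/10) = 0.2692
  Stage 3: F_3 = 10^(7.91/10) = 6.180, G_3 = 10^(15.7/10) = 37.15
Friis cascade:
  F = 1.455 + (5.929 − 1)/0.6871 + (6.180 − 1)/0.1849 = 36.64
NF = 10 log₁₀(36.64) = 15.64 dB

15.64 dB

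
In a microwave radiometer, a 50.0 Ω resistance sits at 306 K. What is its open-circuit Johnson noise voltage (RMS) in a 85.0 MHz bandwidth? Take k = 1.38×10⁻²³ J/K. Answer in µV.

8.47 µV

V_n = √(4kTRB)
4kTRB = 4 × 1.38×10⁻²³ × 306 × 5.00×10¹ × 8.50×10⁷ = 7.18×10⁻¹¹ V²
V_n = √(7.18×10⁻¹¹) = 8.47×10⁻⁶ V = 8.47 µV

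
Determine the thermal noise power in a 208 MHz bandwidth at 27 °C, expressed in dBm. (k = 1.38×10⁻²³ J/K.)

−90.6 dBm

T = 27 °C + 273.15 = 300.15 K
P_n = kTB = 1.38×10⁻²³ × 300.15 × 2.08×10⁸ = 8.62×10⁻¹³ W
In dBm: 10 log₁₀(8.62×10⁻¹³ / 10⁻³) = −90.6 dBm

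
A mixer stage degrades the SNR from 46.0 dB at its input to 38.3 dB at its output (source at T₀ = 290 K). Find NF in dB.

7.7 dB

NF (dB) = SNR_in(dB) − SNR_out(dB) when the source is at T₀
NF = 46.0 − 38.3 = 7.7 dB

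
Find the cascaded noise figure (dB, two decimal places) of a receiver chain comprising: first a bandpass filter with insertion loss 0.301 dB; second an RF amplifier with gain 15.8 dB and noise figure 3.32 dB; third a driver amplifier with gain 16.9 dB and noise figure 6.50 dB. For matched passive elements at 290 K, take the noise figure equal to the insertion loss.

Convert to linear (a loss of L dB is a gain of −L dB): F_i = 10^(NF_i/10), G_i = 10^(G_i,dB/10)
  Stage 1: F_1 = 10^(0.301/10) = 1.072, G_1 = 10^(−0.301/10) = 0.9330
  Stage 2: F_2 = 10^(3.32/10) = 2.148, G_2 = 10^(15.8/10) = 38.02
  Stage 3: F_3 = 10^(6.50/10) = 4.467, G_3 = 10^(16.9/10) = 48.98
Friis cascade:
  F = 1.072 + (2.148 − 1)/0.9330 + (4.467 − 1)/35.47 = 2.400
NF = 10 log₁₀(2.400) = 3.80 dB

3.80 dB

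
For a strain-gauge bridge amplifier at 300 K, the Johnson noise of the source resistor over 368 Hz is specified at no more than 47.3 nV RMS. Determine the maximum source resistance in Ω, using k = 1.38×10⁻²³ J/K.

367 Ω

Johnson–Nyquist: V_n = √(4kTRB) ⇒ R = V_n² / (4kTB)
4kTB = 4 × 1.38×10⁻²³ × 300 × 3.68×10² = 6.09×10⁻¹⁸
R = (4.73×10⁻⁸)² / 6.09×10⁻¹⁸ = 3.67×10² Ω = 367 Ω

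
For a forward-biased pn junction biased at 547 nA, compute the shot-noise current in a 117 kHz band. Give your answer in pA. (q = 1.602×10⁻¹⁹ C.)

143 pA

I_n = √(2qI·B)
2qI·B = 2 × 1.602×10⁻¹⁹ × 5.47×10⁻⁷ × 1.17×10⁵ = 2.05×10⁻²⁰ A²
I_n = √(2.05×10⁻²⁰) = 1.43×10⁻¹⁰ A = 143 pA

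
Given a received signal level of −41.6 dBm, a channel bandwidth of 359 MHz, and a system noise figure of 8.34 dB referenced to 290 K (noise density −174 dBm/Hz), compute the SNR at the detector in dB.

38.5 dB

Noise floor: N = −174 + 10 log₁₀(B) + NF
10 log₁₀(3.59×10⁸) = 85.55 dB
N = −174 + 85.55 + 8.34 = −80.11 dBm
SNR = P_sig − N = −41.6 − (−80.11) = 38.51 dB → 38.5 dB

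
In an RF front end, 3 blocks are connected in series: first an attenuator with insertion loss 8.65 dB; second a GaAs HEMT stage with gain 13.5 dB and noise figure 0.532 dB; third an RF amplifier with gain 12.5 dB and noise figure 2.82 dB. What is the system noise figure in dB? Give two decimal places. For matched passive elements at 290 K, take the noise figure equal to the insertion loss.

Convert to linear (a loss of L dB is a gain of −L dB): F_i = 10^(NF_i/10), G_i = 10^(G_i,dB/10)
  Stage 1: F_1 = 10^(8.65/10) = 7.328, G_1 = 10^(−8.65/10) = 0.1365
  Stage 2: F_2 = 10^(0.532/10) = 1.130, G_2 = 10^(13.5/10) = 22.39
  Stage 3: F_3 = 10^(2.82/10) = 1.914, G_3 = 10^(12.5/10) = 17.78
Friis cascade:
  F = 7.328 + (1.130 − 1)/0.1365 + (1.914 − 1)/3.055 = 8.583
NF = 10 log₁₀(8.583) = 9.34 dB

9.34 dB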